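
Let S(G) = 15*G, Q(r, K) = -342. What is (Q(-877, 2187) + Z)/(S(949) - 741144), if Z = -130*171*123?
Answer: 911544/242303 ≈ 3.7620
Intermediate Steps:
Z = -2734290 (Z = -22230*123 = -2734290)
(Q(-877, 2187) + Z)/(S(949) - 741144) = (-342 - 2734290)/(15*949 - 741144) = -2734632/(14235 - 741144) = -2734632/(-726909) = -2734632*(-1/726909) = 911544/242303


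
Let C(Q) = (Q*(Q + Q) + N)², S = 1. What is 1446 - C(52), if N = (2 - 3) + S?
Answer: -29245018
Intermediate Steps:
N = 0 (N = (2 - 3) + 1 = -1 + 1 = 0)
C(Q) = 4*Q⁴ (C(Q) = (Q*(Q + Q) + 0)² = (Q*(2*Q) + 0)² = (2*Q² + 0)² = (2*Q²)² = 4*Q⁴)
1446 - C(52) = 1446 - 4*52⁴ = 1446 - 4*7311616 = 1446 - 1*29246464 = 1446 - 29246464 = -29245018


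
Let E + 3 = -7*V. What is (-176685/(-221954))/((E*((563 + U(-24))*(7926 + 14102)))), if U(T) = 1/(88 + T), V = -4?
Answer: 94232/36702633608645 ≈ 2.5674e-9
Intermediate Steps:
E = 25 (E = -3 - 7*(-4) = -3 + 28 = 25)
(-176685/(-221954))/((E*((563 + U(-24))*(7926 + 14102)))) = (-176685/(-221954))/((25*((563 + 1/(88 - 24))*(7926 + 14102)))) = (-176685*(-1/221954))/((25*((563 + 1/64)*22028))) = 176685/(221954*((25*((563 + 1/64)*22028)))) = 176685/(221954*((25*((36033/64)*22028)))) = 176685/(221954*((25*(198433731/16)))) = 176685/(221954*(4960843275/16)) = (176685/221954)*(16/4960843275) = 94232/36702633608645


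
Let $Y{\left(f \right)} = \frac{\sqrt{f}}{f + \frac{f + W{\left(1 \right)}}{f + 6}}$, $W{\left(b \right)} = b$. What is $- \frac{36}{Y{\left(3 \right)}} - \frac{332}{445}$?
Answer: $- \frac{332}{445} - \frac{124 \sqrt{3}}{3} \approx -72.338$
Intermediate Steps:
$Y{\left(f \right)} = \frac{\sqrt{f}}{f + \frac{1 + f}{6 + f}}$ ($Y{\left(f \right)} = \frac{\sqrt{f}}{f + \frac{f + 1}{f + 6}} = \frac{\sqrt{f}}{f + \frac{1 + f}{6 + f}}$)
$- \frac{36}{Y{\left(3 \right)}} - \frac{332}{445} = - \frac{36}{\sqrt{3} \frac{1}{1 + 3^{2} + 7 \cdot 3} \left(6 + 3\right)} - \frac{332}{445} = - \frac{36}{\sqrt{3} \frac{1}{1 + 9 + 21} \cdot 9} - \frac{332}{445} = - \frac{36}{\sqrt{3} \cdot \frac{1}{31} \cdot 9} - \frac{332}{445} = - \frac{36}{\frac{9}{31} \sqrt{3}} - \frac{332}{445} = - 36 \frac{31 \sqrt{3}}{27} - \frac{332}{445} = - \frac{124 \sqrt{3}}{3} - \frac{332}{445} = - \frac{332}{445} - \frac{124 \sqrt{3}}{3}$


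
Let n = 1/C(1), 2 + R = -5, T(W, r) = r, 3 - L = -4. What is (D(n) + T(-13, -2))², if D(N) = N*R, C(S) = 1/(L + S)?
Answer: 3364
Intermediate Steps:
L = 7 (L = 3 - 1*(-4) = 3 + 4 = 7)
R = -7 (R = -2 - 5 = -7)
C(S) = 1/(7 + S)
n = 8 (n = 1/(1/(7 + 1)) = 1/(1/8) = 1/(⅛) = 8)
D(N) = -7*N (D(N) = N*(-7) = -7*N)
(D(n) + T(-13, -2))² = (-7*8 - 2)² = (-56 - 2)² = (-58)² = 3364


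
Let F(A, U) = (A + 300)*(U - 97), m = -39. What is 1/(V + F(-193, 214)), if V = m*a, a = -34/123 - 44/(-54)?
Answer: 369/4611763 ≈ 8.0013e-5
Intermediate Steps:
a = 596/1107 (a = -34*1/123 - 44*(-1/54) = -34/123 + 22/27 = 596/1107 ≈ 0.53839)
F(A, U) = (-97 + U)*(300 + A) (F(A, U) = (300 + A)*(-97 + U) = (-97 + U)*(300 + A))
V = -7748/369 (V = -39*596/1107 = -7748/369 ≈ -20.997)
1/(V + F(-193, 214)) = 1/(-7748/369 + (-29100 - 97*(-193) + 300*214 - 193*214)) = 1/(-7748/369 + (-29100 + 18721 + 64200 - 41302)) = 1/(-7748/369 + 12519) = 1/(4611763/369) = 369/4611763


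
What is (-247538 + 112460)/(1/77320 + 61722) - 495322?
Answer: -2363857934629162/4772345041 ≈ -4.9532e+5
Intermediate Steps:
(-247538 + 112460)/(1/77320 + 61722) - 495322 = -135078/(1/77320 + 61722) - 495322 = -135078/4772345041/77320 - 495322 = -135078*77320/4772345041 - 495322 = -10444230960/4772345041 - 495322 = -2363857934629162/4772345041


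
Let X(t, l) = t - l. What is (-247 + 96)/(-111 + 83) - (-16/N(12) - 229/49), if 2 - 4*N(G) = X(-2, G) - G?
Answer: 2421/196 ≈ 12.352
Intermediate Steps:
N(G) = 1 + G/2 (N(G) = ½ - ((-2 - G) - G)/4 = ½ - (-2 - 2*G)/4 = ½ + (½ + G/2) = 1 + G/2)
(-247 + 96)/(-111 + 83) - (-16/N(12) - 229/49) = (-247 + 96)/(-111 + 83) - (-16/(1 + (½)*12) - 229/49) = -151/(-28) - (-16/(1 + 6) - 229*1/49) = -151*(-1/28) - (-16/7 - 229/49) = 151/28 - (-16*⅐ - 229/49) = 151/28 - (-16/7 - 229/49) = 151/28 - 1*(-341/49) = 151/28 + 341/49 = 2421/196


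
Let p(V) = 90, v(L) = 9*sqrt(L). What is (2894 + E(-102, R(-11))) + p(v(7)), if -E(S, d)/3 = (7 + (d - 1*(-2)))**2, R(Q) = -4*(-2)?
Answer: 2117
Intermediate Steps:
R(Q) = 8
E(S, d) = -3*(9 + d)**2 (E(S, d) = -3*(7 + (d - 1*(-2)))**2 = -3*(7 + (d + 2))**2 = -3*(7 + (2 + d))**2 = -3*(9 + d)**2)
(2894 + E(-102, R(-11))) + p(v(7)) = (2894 - 3*(9 + 8)**2) + 90 = (2894 - 3*17**2) + 90 = (2894 - 3*289) + 90 = (2894 - 867) + 90 = 2027 + 90 = 2117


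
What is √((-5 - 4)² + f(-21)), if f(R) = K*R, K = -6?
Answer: 3*√23 ≈ 14.387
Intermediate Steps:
f(R) = -6*R
√((-5 - 4)² + f(-21)) = √((-5 - 4)² - 6*(-21)) = √((-9)² + 126) = √(81 + 126) = √207 = 3*√23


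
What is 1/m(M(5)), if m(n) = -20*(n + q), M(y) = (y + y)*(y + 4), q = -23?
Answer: -1/1340 ≈ -0.00074627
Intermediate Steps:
M(y) = 2*y*(4 + y) (M(y) = (2*y)*(4 + y) = 2*y*(4 + y))
m(n) = 460 - 20*n (m(n) = -20*(n - 23) = -20*(-23 + n) = 460 - 20*n)
1/m(M(5)) = 1/(460 - 40*5*(4 + 5)) = 1/(460 - 40*5*9) = 1/(460 - 20*90) = 1/(460 - 1800) = 1/(-1340) = -1/1340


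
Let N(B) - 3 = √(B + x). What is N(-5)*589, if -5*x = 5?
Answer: 1767 + 589*I*√6 ≈ 1767.0 + 1442.8*I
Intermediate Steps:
x = -1 (x = -⅕*5 = -1)
N(B) = 3 + √(-1 + B) (N(B) = 3 + √(B - 1) = 3 + √(-1 + B))
N(-5)*589 = (3 + √(-1 - 5))*589 = (3 + √(-6))*589 = (3 + I*√6)*589 = 1767 + 589*I*√6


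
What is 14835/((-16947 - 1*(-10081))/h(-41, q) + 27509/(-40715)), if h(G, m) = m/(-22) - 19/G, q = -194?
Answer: -421395567775/21031972894 ≈ -20.036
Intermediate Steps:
h(G, m) = -19/G - m/22 (h(G, m) = m*(-1/22) - 19/G = -m/22 - 19/G = -19/G - m/22)
14835/((-16947 - 1*(-10081))/h(-41, q) + 27509/(-40715)) = 14835/((-16947 - 1*(-10081))/(-19/(-41) - 1/22*(-194)) + 27509/(-40715)) = 14835/((-16947 + 10081)/(-19*(-1/41) + 97/11) + 27509*(-1/40715)) = 14835/(-6866/(19/41 + 97/11) - 27509/40715) = 14835/(-6866/4186/451 - 27509/40715) = 14835/(-6866*451/4186 - 27509/40715) = 14835/(-1548283/2093 - 27509/40715) = 14835/(-63095918682/85216495) = 14835*(-85216495/63095918682) = -421395567775/21031972894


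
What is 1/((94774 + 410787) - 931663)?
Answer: -1/426102 ≈ -2.3469e-6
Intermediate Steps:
1/((94774 + 410787) - 931663) = 1/(505561 - 931663) = 1/(-426102) = -1/426102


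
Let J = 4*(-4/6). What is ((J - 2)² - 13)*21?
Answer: 553/3 ≈ 184.33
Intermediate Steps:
J = -8/3 (J = 4*(-4*⅙) = 4*(-⅔) = -8/3 ≈ -2.6667)
((J - 2)² - 13)*21 = ((-8/3 - 2)² - 13)*21 = ((-14/3)² - 13)*21 = (196/9 - 13)*21 = (79/9)*21 = 553/3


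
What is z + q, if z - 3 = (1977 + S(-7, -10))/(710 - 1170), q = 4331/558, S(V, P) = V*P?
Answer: 35219/5580 ≈ 6.3116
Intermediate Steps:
S(V, P) = P*V
q = 4331/558 (q = 4331*(1/558) = 4331/558 ≈ 7.7617)
z = -29/20 (z = 3 + (1977 - 10*(-7))/(710 - 1170) = 3 + (1977 + 70)/(-460) = 3 + 2047*(-1/460) = 3 - 89/20 = -29/20 ≈ -1.4500)
z + q = -29/20 + 4331/558 = 35219/5580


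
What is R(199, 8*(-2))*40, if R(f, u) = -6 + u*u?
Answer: 10000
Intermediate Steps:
R(f, u) = -6 + u**2
R(199, 8*(-2))*40 = (-6 + (8*(-2))**2)*40 = (-6 + (-16)**2)*40 = (-6 + 256)*40 = 250*40 = 10000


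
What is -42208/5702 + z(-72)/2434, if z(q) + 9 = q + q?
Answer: -51803339/6939334 ≈ -7.4652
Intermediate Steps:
z(q) = -9 + 2*q (z(q) = -9 + (q + q) = -9 + 2*q)
-42208/5702 + z(-72)/2434 = -42208/5702 + (-9 + 2*(-72))/2434 = -42208*1/5702 + (-9 - 144)*(1/2434) = -21104/2851 - 153*1/2434 = -21104/2851 - 153/2434 = -51803339/6939334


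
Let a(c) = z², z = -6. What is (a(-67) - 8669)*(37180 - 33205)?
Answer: -34316175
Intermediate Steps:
a(c) = 36 (a(c) = (-6)² = 36)
(a(-67) - 8669)*(37180 - 33205) = (36 - 8669)*(37180 - 33205) = -8633*3975 = -34316175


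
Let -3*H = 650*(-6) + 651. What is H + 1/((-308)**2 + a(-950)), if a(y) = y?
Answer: 101708863/93914 ≈ 1083.0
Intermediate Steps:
H = 1083 (H = -(650*(-6) + 651)/3 = -(-3900 + 651)/3 = -1/3*(-3249) = 1083)
H + 1/((-308)**2 + a(-950)) = 1083 + 1/((-308)**2 - 950) = 1083 + 1/(94864 - 950) = 1083 + 1/93914 = 101708863/93914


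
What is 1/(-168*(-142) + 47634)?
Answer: 1/71490 ≈ 1.3988e-5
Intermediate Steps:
1/(-168*(-142) + 47634) = 1/(23856 + 47634) = 1/71490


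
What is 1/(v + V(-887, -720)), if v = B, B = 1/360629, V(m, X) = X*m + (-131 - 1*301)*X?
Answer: 360629/342482148721 ≈ 1.0530e-6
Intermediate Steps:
V(m, X) = -432*X + X*m (V(m, X) = X*m + (-131 - 301)*X = X*m - 432*X = -432*X + X*m)
B = 1/360629 ≈ 2.7729e-6
v = 1/360629 ≈ 2.7729e-6
1/(v + V(-887, -720)) = 1/(1/360629 - 720*(-432 - 887)) = 1/(1/360629 - 720*(-1319)) = 1/(1/360629 + 949680) = 1/(342482148721/360629) = 360629/342482148721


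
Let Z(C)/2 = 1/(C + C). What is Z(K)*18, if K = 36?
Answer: ½ ≈ 0.50000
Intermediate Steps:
Z(C) = 1/C (Z(C) = 2/(C + C) = 2/((2*C)) = 2*(1/(2*C)) = 1/C)
Z(K)*18 = 18/36 = (1/36)*18 = ½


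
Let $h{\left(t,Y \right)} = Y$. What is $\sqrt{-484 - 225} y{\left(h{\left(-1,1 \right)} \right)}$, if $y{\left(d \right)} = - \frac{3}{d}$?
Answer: $- 3 i \sqrt{709} \approx - 79.881 i$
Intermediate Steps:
$\sqrt{-484 - 225} y{\left(h{\left(-1,1 \right)} \right)} = \sqrt{-484 - 225} \left(- \frac{3}{1}\right) = \sqrt{-709} \left(\left(-3\right) 1\right) = i \sqrt{709} \left(-3\right) = - 3 i \sqrt{709}$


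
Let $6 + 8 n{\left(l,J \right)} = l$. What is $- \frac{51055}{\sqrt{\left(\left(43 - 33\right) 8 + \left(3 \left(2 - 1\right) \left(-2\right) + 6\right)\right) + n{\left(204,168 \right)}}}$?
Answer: $- \frac{102110 \sqrt{419}}{419} \approx -4988.4$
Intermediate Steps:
$n{\left(l,J \right)} = - \frac{3}{4} + \frac{l}{8}$
$- \frac{51055}{\sqrt{\left(\left(43 - 33\right) 8 + \left(3 \left(2 - 1\right) \left(-2\right) + 6\right)\right) + n{\left(204,168 \right)}}} = - \frac{51055}{\sqrt{\left(\left(43 - 33\right) 8 + \left(3 \left(2 - 1\right) \left(-2\right) + 6\right)\right) + \left(- \frac{3}{4} + \frac{1}{8} \cdot 204\right)}} = - \frac{51055}{\sqrt{\left(\left(43 - 33\right) 8 + \left(3 \cdot 1 \left(-2\right) + 6\right)\right) + \left(- \frac{3}{4} + \frac{51}{2}\right)}} = - \frac{51055}{\sqrt{\left(10 \cdot 8 + \left(3 \left(-2\right) + 6\right)\right) + \frac{99}{4}}} = - \frac{51055}{\sqrt{\left(80 + \left(-6 + 6\right)\right) + \frac{99}{4}}} = - \frac{51055}{\sqrt{\left(80 + 0\right) + \frac{99}{4}}} = - \frac{51055}{\sqrt{80 + \frac{99}{4}}} = - \frac{51055}{\sqrt{\frac{419}{4}}} = - \frac{51055}{\frac{1}{2} \sqrt{419}} = - 51055 \frac{2 \sqrt{419}}{419} = - \frac{102110 \sqrt{419}}{419}$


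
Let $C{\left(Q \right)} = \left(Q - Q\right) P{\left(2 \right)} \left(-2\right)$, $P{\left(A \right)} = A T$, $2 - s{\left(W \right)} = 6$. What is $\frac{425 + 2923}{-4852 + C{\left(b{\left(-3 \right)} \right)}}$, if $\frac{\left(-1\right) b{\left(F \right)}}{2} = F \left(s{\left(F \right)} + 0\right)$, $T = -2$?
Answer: $- \frac{837}{1213} \approx -0.69002$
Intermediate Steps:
$s{\left(W \right)} = -4$ ($s{\left(W \right)} = 2 - 6 = -4$)
$P{\left(A \right)} = - 2 A$ ($P{\left(A \right)} = A \left(-2\right) = - 2 A$)
$b{\left(F \right)} = 8 F$ ($b{\left(F \right)} = - 2 F \left(-4 + 0\right) = - 2 F \left(-4\right) = - 2 \left(- 4 F\right) = 8 F$)
$C{\left(Q \right)} = 0$ ($C{\left(Q \right)} = \left(Q - Q\right) \left(\left(-2\right) 2\right) \left(-2\right) = 0 \left(-4\right) \left(-2\right) = 0 \left(-2\right) = 0$)
$\frac{425 + 2923}{-4852 + C{\left(b{\left(-3 \right)} \right)}} = \frac{425 + 2923}{-4852 + 0} = \frac{3348}{-4852} = 3348 \left(- \frac{1}{4852}\right) = - \frac{837}{1213}$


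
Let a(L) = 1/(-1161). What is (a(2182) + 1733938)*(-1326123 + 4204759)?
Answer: 5794987937808812/1161 ≈ 4.9914e+12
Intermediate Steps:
a(L) = -1/1161
(a(2182) + 1733938)*(-1326123 + 4204759) = (-1/1161 + 1733938)*(-1326123 + 4204759) = (2013102017/1161)*2878636 = 5794987937808812/1161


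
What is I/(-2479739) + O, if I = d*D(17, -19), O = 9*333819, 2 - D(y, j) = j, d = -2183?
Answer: 7450055985012/2479739 ≈ 3.0044e+6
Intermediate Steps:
D(y, j) = 2 - j
O = 3004371
I = -45843 (I = -2183*(2 - 1*(-19)) = -2183*(2 + 19) = -2183*21 = -45843)
I/(-2479739) + O = -45843/(-2479739) + 3004371 = -45843*(-1/2479739) + 3004371 = 45843/2479739 + 3004371 = 7450055985012/2479739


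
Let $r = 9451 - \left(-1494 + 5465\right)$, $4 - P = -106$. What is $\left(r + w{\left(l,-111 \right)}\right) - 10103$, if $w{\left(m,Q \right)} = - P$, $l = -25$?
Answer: $-4733$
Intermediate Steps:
$P = 110$ ($P = 4 - -106 = 4 + 106 = 110$)
$w{\left(m,Q \right)} = -110$ ($w{\left(m,Q \right)} = \left(-1\right) 110 = -110$)
$r = 5480$ ($r = 9451 - 3971 = 5480$)
$\left(r + w{\left(l,-111 \right)}\right) - 10103 = \left(5480 - 110\right) - 10103 = 5370 - 10103 = -4733$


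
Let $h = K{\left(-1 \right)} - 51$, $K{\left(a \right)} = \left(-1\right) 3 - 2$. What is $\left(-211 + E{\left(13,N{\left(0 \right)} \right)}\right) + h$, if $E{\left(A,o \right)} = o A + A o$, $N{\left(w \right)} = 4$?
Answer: $-163$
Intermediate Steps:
$K{\left(a \right)} = -5$ ($K{\left(a \right)} = -3 - 2 = -5$)
$E{\left(A,o \right)} = 2 A o$ ($E{\left(A,o \right)} = A o + A o = 2 A o$)
$h = -56$ ($h = -5 - 51 = -56$)
$\left(-211 + E{\left(13,N{\left(0 \right)} \right)}\right) + h = \left(-211 + 2 \cdot 13 \cdot 4\right) - 56 = \left(-211 + 104\right) - 56 = -107 - 56 = -163$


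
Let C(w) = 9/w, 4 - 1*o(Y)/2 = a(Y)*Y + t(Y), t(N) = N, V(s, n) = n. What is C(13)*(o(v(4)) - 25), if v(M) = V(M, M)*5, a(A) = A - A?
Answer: -513/13 ≈ -39.462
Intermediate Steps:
a(A) = 0
v(M) = 5*M (v(M) = M*5 = 5*M)
o(Y) = 8 - 2*Y (o(Y) = 8 - 2*(0*Y + Y) = 8 - 2*(0 + Y) = 8 - 2*Y)
C(13)*(o(v(4)) - 25) = (9/13)*((8 - 10*4) - 25) = (9*(1/13))*((8 - 2*20) - 25) = 9*((8 - 40) - 25)/13 = 9*(-32 - 25)/13 = (9/13)*(-57) = -513/13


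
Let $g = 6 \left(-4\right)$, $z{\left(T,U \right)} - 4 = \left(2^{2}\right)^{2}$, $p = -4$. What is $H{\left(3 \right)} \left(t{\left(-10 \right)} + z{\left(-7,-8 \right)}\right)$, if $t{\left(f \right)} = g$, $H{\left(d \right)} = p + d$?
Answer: $4$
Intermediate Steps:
$H{\left(d \right)} = -4 + d$
$z{\left(T,U \right)} = 20$ ($z{\left(T,U \right)} = 4 + \left(2^{2}\right)^{2} = 4 + 4^{2} = 4 + 16 = 20$)
$g = -24$
$t{\left(f \right)} = -24$
$H{\left(3 \right)} \left(t{\left(-10 \right)} + z{\left(-7,-8 \right)}\right) = \left(-4 + 3\right) \left(-24 + 20\right) = \left(-1\right) \left(-4\right) = 4$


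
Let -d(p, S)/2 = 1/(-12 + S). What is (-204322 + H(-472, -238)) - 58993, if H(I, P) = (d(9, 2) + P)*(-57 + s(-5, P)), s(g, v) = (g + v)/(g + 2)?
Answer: -1345111/5 ≈ -2.6902e+5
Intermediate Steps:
s(g, v) = (g + v)/(2 + g)
d(p, S) = -2/(-12 + S)
H(I, P) = (-166/3 - P/3)*(⅕ + P) (H(I, P) = (-2/(-12 + 2) + P)*(-57 + (-5 + P)/(2 - 5)) = (-2/(-10) + P)*(-57 + (-5 + P)/(-3)) = (-2*(-⅒) + P)*(-57 - (-5 + P)/3) = (⅕ + P)*(-57 + (5/3 - P/3)) = (⅕ + P)*(-166/3 - P/3) = (-166/3 - P/3)*(⅕ + P))
(-204322 + H(-472, -238)) - 58993 = (-204322 + (-166/15 - 856/15*(-238) - ⅓*(-238)*(-5 - 238))) - 58993 = (-204322 + (-166/15 + 203728/15 - ⅓*(-238)*(-243))) - 58993 = (-204322 + (-166/15 + 203728/15 - 19278)) - 58993 = (-204322 - 28536/5) - 58993 = -1050146/5 - 58993 = -1345111/5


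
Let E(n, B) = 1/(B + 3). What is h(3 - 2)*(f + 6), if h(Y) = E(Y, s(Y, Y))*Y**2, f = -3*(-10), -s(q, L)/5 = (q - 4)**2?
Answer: -6/7 ≈ -0.85714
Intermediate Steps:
s(q, L) = -5*(-4 + q)**2 (s(q, L) = -5*(q - 4)**2 = -5*(-4 + q)**2)
E(n, B) = 1/(3 + B)
f = 30
h(Y) = Y**2/(3 - 5*(-4 + Y)**2)
h(3 - 2)*(f + 6) = (-(3 - 2)**2/(-3 + 5*(-4 + (3 - 2))**2))*(30 + 6) = -1*1**2/(-3 + 5*(-4 + 1)**2)*36 = -1*1/(-3 + 5*(-3)**2)*36 = -1*1/(-3 + 5*9)*36 = -1*1/(-3 + 45)*36 = -1*1/42*36 = -1*1*1/42*36 = -1/42*36 = -6/7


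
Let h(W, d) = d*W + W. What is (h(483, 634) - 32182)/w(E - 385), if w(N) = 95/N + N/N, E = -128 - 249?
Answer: 209186526/667 ≈ 3.1362e+5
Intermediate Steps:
E = -377
h(W, d) = W + W*d (h(W, d) = W*d + W = W + W*d)
w(N) = 1 + 95/N (w(N) = 95/N + 1 = 1 + 95/N)
(h(483, 634) - 32182)/w(E - 385) = (483*(1 + 634) - 32182)/(((95 + (-377 - 385))/(-377 - 385))) = (483*635 - 32182)/(((95 - 762)/(-762))) = (306705 - 32182)/((-1/762*(-667))) = 274523/(667/762) = 274523*(762/667) = 209186526/667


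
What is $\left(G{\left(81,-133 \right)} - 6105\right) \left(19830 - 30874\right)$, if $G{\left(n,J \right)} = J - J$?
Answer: $67423620$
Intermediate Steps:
$G{\left(n,J \right)} = 0$
$\left(G{\left(81,-133 \right)} - 6105\right) \left(19830 - 30874\right) = \left(0 - 6105\right) \left(19830 - 30874\right) = \left(-6105\right) \left(-11044\right) = 67423620$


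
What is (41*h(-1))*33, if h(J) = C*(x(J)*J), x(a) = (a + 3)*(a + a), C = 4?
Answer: 21648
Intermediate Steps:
x(a) = 2*a*(3 + a) (x(a) = (3 + a)*(2*a) = 2*a*(3 + a))
h(J) = 8*J**2*(3 + J) (h(J) = 4*((2*J*(3 + J))*J) = 4*(2*J**2*(3 + J)) = 8*J**2*(3 + J))
(41*h(-1))*33 = (41*(8*(-1)**2*(3 - 1)))*33 = (41*(8*1*2))*33 = (41*16)*33 = 656*33 = 21648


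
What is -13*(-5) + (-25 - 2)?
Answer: 38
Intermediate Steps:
-13*(-5) + (-25 - 2) = 65 - 27 = 38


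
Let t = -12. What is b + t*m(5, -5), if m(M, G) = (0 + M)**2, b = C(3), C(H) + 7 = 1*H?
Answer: -304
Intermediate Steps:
C(H) = -7 + H (C(H) = -7 + 1*H = -7 + H)
b = -4 (b = -7 + 3 = -4)
m(M, G) = M**2
b + t*m(5, -5) = -4 - 12*5**2 = -4 - 12*25 = -4 - 300 = -304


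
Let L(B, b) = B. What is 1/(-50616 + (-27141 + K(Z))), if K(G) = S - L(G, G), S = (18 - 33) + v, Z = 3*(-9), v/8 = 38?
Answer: -1/77441 ≈ -1.2913e-5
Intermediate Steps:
v = 304 (v = 8*38 = 304)
Z = -27
S = 289 (S = (18 - 33) + 304 = -15 + 304 = 289)
K(G) = 289 - G
1/(-50616 + (-27141 + K(Z))) = 1/(-50616 + (-27141 + (289 - 1*(-27)))) = 1/(-50616 + (-27141 + (289 + 27))) = 1/(-50616 + (-27141 + 316)) = 1/(-50616 - 26825) = 1/(-77441) = -1/77441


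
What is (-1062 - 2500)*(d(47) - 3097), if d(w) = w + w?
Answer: 10696686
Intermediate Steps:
d(w) = 2*w
(-1062 - 2500)*(d(47) - 3097) = (-1062 - 2500)*(2*47 - 3097) = -3562*(94 - 3097) = -3562*(-3003) = 10696686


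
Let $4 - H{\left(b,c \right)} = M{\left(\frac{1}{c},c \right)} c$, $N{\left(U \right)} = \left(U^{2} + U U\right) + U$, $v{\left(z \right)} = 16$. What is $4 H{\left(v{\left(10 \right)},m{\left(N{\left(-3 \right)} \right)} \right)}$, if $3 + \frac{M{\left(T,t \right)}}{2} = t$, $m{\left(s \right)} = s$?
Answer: $-1424$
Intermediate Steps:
$N{\left(U \right)} = U + 2 U^{2}$ ($N{\left(U \right)} = \left(U^{2} + U^{2}\right) + U = 2 U^{2} + U = U + 2 U^{2}$)
$M{\left(T,t \right)} = -6 + 2 t$
$H{\left(b,c \right)} = 4 - c \left(-6 + 2 c\right)$ ($H{\left(b,c \right)} = 4 - \left(-6 + 2 c\right) c = 4 - c \left(-6 + 2 c\right)$)
$4 H{\left(v{\left(10 \right)},m{\left(N{\left(-3 \right)} \right)} \right)} = 4 \left(4 - 2 \left(- 3 \left(1 + 2 \left(-3\right)\right)\right) \left(-3 - 3 \left(1 + 2 \left(-3\right)\right)\right)\right) = 4 \left(4 - 2 \left(- 3 \left(1 - 6\right)\right) \left(-3 - 3 \left(1 - 6\right)\right)\right) = 4 \left(4 - 2 \left(\left(-3\right) \left(-5\right)\right) \left(-3 - -15\right)\right) = 4 \left(4 - 30 \left(-3 + 15\right)\right) = 4 \left(4 - 30 \cdot 12\right) = 4 \left(4 - 360\right) = 4 \left(-356\right) = -1424$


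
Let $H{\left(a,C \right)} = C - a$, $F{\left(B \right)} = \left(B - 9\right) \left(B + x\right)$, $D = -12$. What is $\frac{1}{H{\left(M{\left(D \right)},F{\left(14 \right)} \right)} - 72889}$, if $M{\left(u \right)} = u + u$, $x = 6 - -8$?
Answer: $- \frac{1}{72725} \approx -1.375 \cdot 10^{-5}$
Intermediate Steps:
$x = 14$ ($x = 6 + 8 = 14$)
$F{\left(B \right)} = \left(-9 + B\right) \left(14 + B\right)$ ($F{\left(B \right)} = \left(B - 9\right) \left(B + 14\right) = \left(-9 + B\right) \left(14 + B\right)$)
$M{\left(u \right)} = 2 u$
$\frac{1}{H{\left(M{\left(D \right)},F{\left(14 \right)} \right)} - 72889} = \frac{1}{\left(\left(-126 + 14^{2} + 5 \cdot 14\right) - 2 \left(-12\right)\right) - 72889} = \frac{1}{\left(\left(-126 + 196 + 70\right) - -24\right) - 72889} = \frac{1}{\left(140 + 24\right) - 72889} = \frac{1}{164 - 72889} = \frac{1}{-72725} = - \frac{1}{72725}$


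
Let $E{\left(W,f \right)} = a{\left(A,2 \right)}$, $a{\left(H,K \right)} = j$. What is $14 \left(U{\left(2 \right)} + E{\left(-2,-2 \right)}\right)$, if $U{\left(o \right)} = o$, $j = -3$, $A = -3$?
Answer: $-14$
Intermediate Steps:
$a{\left(H,K \right)} = -3$
$E{\left(W,f \right)} = -3$
$14 \left(U{\left(2 \right)} + E{\left(-2,-2 \right)}\right) = 14 \left(2 - 3\right) = 14 \left(-1\right) = -14$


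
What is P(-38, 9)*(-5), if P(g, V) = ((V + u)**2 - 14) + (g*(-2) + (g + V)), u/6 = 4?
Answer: -5610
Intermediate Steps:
u = 24 (u = 6*4 = 24)
P(g, V) = -14 + V + (24 + V)**2 - g (P(g, V) = ((V + 24)**2 - 14) + (g*(-2) + (g + V)) = ((24 + V)**2 - 14) + (-2*g + (V + g)) = (-14 + (24 + V)**2) + (V - g) = -14 + V + (24 + V)**2 - g)
P(-38, 9)*(-5) = (-14 + 9 + (24 + 9)**2 - 1*(-38))*(-5) = (-14 + 9 + 33**2 + 38)*(-5) = (-14 + 9 + 1089 + 38)*(-5) = 1122*(-5) = -5610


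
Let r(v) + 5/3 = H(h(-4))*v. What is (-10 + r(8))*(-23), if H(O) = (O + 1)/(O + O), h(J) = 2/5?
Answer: -161/3 ≈ -53.667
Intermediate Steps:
h(J) = ⅖ (h(J) = 2*(⅕) = ⅖)
H(O) = (1 + O)/(2*O) (H(O) = (1 + O)/((2*O)) = (1 + O)*(1/(2*O)) = (1 + O)/(2*O))
r(v) = -5/3 + 7*v/4 (r(v) = -5/3 + ((1 + ⅖)/(2*(⅖)))*v = -5/3 + ((½)*(5/2)*(7/5))*v = -5/3 + 7*v/4)
(-10 + r(8))*(-23) = (-10 + (-5/3 + (7/4)*8))*(-23) = (-10 + (-5/3 + 14))*(-23) = (-10 + 37/3)*(-23) = (7/3)*(-23) = -161/3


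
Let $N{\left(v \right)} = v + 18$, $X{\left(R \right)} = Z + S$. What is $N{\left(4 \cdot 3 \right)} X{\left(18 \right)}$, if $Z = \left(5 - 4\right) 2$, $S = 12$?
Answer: $420$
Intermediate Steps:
$Z = 2$ ($Z = 1 \cdot 2 = 2$)
$X{\left(R \right)} = 14$ ($X{\left(R \right)} = 2 + 12 = 14$)
$N{\left(v \right)} = 18 + v$
$N{\left(4 \cdot 3 \right)} X{\left(18 \right)} = \left(18 + 4 \cdot 3\right) 14 = \left(18 + 12\right) 14 = 30 \cdot 14 = 420$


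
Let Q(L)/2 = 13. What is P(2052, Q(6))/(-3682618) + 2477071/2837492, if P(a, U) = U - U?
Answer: 2477071/2837492 ≈ 0.87298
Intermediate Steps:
Q(L) = 26 (Q(L) = 2*13 = 26)
P(a, U) = 0
P(2052, Q(6))/(-3682618) + 2477071/2837492 = 0/(-3682618) + 2477071/2837492 = 0*(-1/3682618) + 2477071*(1/2837492) = 0 + 2477071/2837492 = 2477071/2837492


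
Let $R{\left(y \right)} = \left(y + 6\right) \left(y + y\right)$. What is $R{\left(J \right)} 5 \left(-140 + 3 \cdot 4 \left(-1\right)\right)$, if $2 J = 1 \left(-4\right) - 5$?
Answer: $10260$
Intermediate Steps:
$J = - \frac{9}{2}$ ($J = \frac{1 \left(-4\right) - 5}{2} = \frac{-4 - 5}{2} = \frac{1}{2} \left(-9\right) = - \frac{9}{2} \approx -4.5$)
$R{\left(y \right)} = 2 y \left(6 + y\right)$ ($R{\left(y \right)} = \left(6 + y\right) 2 y = 2 y \left(6 + y\right)$)
$R{\left(J \right)} 5 \left(-140 + 3 \cdot 4 \left(-1\right)\right) = 2 \left(- \frac{9}{2}\right) \left(6 - \frac{9}{2}\right) 5 \left(-140 + 3 \cdot 4 \left(-1\right)\right) = 2 \left(- \frac{9}{2}\right) \frac{3}{2} \cdot 5 \left(-140 + 12 \left(-1\right)\right) = \left(- \frac{27}{2}\right) 5 \left(-140 - 12\right) = \left(- \frac{135}{2}\right) \left(-152\right) = 10260$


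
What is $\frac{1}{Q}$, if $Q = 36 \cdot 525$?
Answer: $\frac{1}{18900} \approx 5.291 \cdot 10^{-5}$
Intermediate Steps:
$Q = 18900$
$\frac{1}{Q} = \frac{1}{18900}$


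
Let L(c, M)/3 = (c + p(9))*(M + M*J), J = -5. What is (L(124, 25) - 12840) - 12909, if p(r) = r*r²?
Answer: -281649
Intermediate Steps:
p(r) = r³
L(c, M) = -12*M*(729 + c) (L(c, M) = 3*((c + 9³)*(M + M*(-5))) = 3*((c + 729)*(M - 5*M)) = 3*((729 + c)*(-4*M)) = 3*(-4*M*(729 + c)) = -12*M*(729 + c))
(L(124, 25) - 12840) - 12909 = (12*25*(-729 - 1*124) - 12840) - 12909 = (12*25*(-729 - 124) - 12840) - 12909 = (12*25*(-853) - 12840) - 12909 = (-255900 - 12840) - 12909 = -268740 - 12909 = -281649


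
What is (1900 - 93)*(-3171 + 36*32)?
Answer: -3648333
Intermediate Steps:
(1900 - 93)*(-3171 + 36*32) = 1807*(-3171 + 1152) = 1807*(-2019) = -3648333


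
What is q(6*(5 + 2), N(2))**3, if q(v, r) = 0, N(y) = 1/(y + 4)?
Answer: 0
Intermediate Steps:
N(y) = 1/(4 + y)
q(6*(5 + 2), N(2))**3 = 0**3 = 0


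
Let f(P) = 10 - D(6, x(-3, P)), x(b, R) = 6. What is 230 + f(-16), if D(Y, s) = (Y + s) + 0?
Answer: 228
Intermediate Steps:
D(Y, s) = Y + s
f(P) = -2 (f(P) = 10 - (6 + 6) = 10 - 1*12 = 10 - 12 = -2)
230 + f(-16) = 230 - 2 = 228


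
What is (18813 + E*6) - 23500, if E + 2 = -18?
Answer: -4807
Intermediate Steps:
E = -20 (E = -2 - 18 = -20)
(18813 + E*6) - 23500 = (18813 - 20*6) - 23500 = (18813 - 120) - 23500 = 18693 - 23500 = -4807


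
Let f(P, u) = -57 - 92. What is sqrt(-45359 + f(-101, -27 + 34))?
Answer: 2*I*sqrt(11377) ≈ 213.33*I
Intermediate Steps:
f(P, u) = -149
sqrt(-45359 + f(-101, -27 + 34)) = sqrt(-45359 - 149) = sqrt(-45508) = 2*I*sqrt(11377)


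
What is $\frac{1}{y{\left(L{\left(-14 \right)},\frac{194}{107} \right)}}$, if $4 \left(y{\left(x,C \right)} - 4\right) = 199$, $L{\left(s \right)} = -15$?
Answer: $\frac{4}{215} \approx 0.018605$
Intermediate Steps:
$y{\left(x,C \right)} = \frac{215}{4}$ ($y{\left(x,C \right)} = 4 + \frac{1}{4} \cdot 199 = 4 + \frac{199}{4} = \frac{215}{4}$)
$\frac{1}{y{\left(L{\left(-14 \right)},\frac{194}{107} \right)}} = \frac{1}{\frac{215}{4}} = \frac{4}{215}$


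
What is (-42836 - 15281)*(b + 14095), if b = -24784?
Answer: 621212613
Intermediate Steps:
(-42836 - 15281)*(b + 14095) = (-42836 - 15281)*(-24784 + 14095) = -58117*(-10689) = 621212613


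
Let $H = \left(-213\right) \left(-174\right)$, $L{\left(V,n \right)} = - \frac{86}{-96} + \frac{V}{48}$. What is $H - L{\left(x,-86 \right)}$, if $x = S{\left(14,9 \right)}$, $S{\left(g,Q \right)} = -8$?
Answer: $\frac{1778941}{48} \approx 37061.0$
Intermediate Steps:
$x = -8$
$L{\left(V,n \right)} = \frac{43}{48} + \frac{V}{48}$ ($L{\left(V,n \right)} = \left(-86\right) \left(- \frac{1}{96}\right) + V \frac{1}{48} = \frac{43}{48} + \frac{V}{48}$)
$H = 37062$
$H - L{\left(x,-86 \right)} = 37062 - \left(\frac{43}{48} + \frac{1}{48} \left(-8\right)\right) = 37062 - \left(\frac{43}{48} - \frac{1}{6}\right) = 37062 - \frac{35}{48} = \frac{1778941}{48}$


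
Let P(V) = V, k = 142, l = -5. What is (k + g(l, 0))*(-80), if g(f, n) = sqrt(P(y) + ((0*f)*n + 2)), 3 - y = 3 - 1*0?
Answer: -11360 - 80*sqrt(2) ≈ -11473.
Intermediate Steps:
y = 0 (y = 3 - (3 - 1*0) = 3 - (3 + 0) = 3 - 1*3 = 3 - 3 = 0)
g(f, n) = sqrt(2) (g(f, n) = sqrt(0 + ((0*f)*n + 2)) = sqrt(0 + (0*n + 2)) = sqrt(0 + (0 + 2)) = sqrt(0 + 2) = sqrt(2))
(k + g(l, 0))*(-80) = (142 + sqrt(2))*(-80) = -11360 - 80*sqrt(2)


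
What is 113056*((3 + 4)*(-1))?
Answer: -791392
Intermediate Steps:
113056*((3 + 4)*(-1)) = 113056*(7*(-1)) = 113056*(-7) = -791392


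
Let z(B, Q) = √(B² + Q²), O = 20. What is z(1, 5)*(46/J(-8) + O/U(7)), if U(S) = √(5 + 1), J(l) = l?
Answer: √26*(-69 + 40*√6)/12 ≈ 12.314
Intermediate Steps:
U(S) = √6
z(1, 5)*(46/J(-8) + O/U(7)) = √(1² + 5²)*(46/(-8) + 20/(√6)) = √(1 + 25)*(46*(-⅛) + 20*(√6/6)) = √26*(-23/4 + 10*√6/3)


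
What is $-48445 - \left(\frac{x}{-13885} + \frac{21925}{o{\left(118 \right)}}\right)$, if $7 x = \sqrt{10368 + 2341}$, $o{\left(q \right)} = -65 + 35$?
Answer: $- \frac{286285}{6} + \frac{\sqrt{12709}}{97195} \approx -47714.0$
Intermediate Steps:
$o{\left(q \right)} = -30$
$x = \frac{\sqrt{12709}}{7}$ ($x = \frac{\sqrt{10368 + 2341}}{7} = \frac{\sqrt{12709}}{7} \approx 16.105$)
$-48445 - \left(\frac{x}{-13885} + \frac{21925}{o{\left(118 \right)}}\right) = -48445 - \left(\frac{\frac{1}{7} \sqrt{12709}}{-13885} + \frac{21925}{-30}\right) = -48445 - \left(\frac{\sqrt{12709}}{7} \left(- \frac{1}{13885}\right) + 21925 \left(- \frac{1}{30}\right)\right) = -48445 - \left(- \frac{\sqrt{12709}}{97195} - \frac{4385}{6}\right) = -48445 - \left(- \frac{4385}{6} - \frac{\sqrt{12709}}{97195}\right) = -48445 + \left(\frac{4385}{6} + \frac{\sqrt{12709}}{97195}\right) = - \frac{286285}{6} + \frac{\sqrt{12709}}{97195}$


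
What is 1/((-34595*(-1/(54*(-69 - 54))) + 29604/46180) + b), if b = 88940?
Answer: 76681890/6819737054767 ≈ 1.1244e-5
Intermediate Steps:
1/((-34595*(-1/(54*(-69 - 54))) + 29604/46180) + b) = 1/((-34595*(-1/(54*(-69 - 54))) + 29604/46180) + 88940) = 1/((-34595/((-123*(-54))) + 29604*(1/46180)) + 88940) = 1/((-34595/6642 + 7401/11545) + 88940) = 1/(-350241833/76681890 + 88940) = 1/(6819737054767/76681890) = 76681890/6819737054767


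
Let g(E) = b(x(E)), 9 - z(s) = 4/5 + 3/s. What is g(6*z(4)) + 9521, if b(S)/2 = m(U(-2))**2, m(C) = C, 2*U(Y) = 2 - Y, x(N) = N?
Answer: 9529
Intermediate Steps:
U(Y) = 1 - Y/2 (U(Y) = (2 - Y)/2 = 1 - Y/2)
z(s) = 41/5 - 3/s (z(s) = 9 - (4/5 + 3/s) = 9 + (-4/5 - 3/s) = 41/5 - 3/s)
b(S) = 8 (b(S) = 2*(1 - 1/2*(-2))**2 = 2*(1 + 1)**2 = 2*2**2 = 2*4 = 8)
g(E) = 8
g(6*z(4)) + 9521 = 8 + 9521 = 9529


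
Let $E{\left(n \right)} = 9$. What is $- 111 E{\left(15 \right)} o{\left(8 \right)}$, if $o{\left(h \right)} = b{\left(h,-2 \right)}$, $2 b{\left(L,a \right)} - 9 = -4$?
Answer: $- \frac{4995}{2} \approx -2497.5$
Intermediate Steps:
$b{\left(L,a \right)} = \frac{5}{2}$ ($b{\left(L,a \right)} = \frac{9}{2} + \frac{1}{2} \left(-4\right) = \frac{9}{2} - 2 = \frac{5}{2}$)
$o{\left(h \right)} = \frac{5}{2}$
$- 111 E{\left(15 \right)} o{\left(8 \right)} = \left(-111\right) 9 \cdot \frac{5}{2} = \left(-999\right) \frac{5}{2} = - \frac{4995}{2}$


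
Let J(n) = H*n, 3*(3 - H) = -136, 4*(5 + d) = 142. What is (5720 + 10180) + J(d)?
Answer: 104245/6 ≈ 17374.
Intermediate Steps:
d = 61/2 (d = -5 + (¼)*142 = -5 + 71/2 = 61/2 ≈ 30.500)
H = 145/3 (H = 3 - ⅓*(-136) = 3 + 136/3 = 145/3 ≈ 48.333)
J(n) = 145*n/3
(5720 + 10180) + J(d) = (5720 + 10180) + (145/3)*(61/2) = 15900 + 8845/6 = 104245/6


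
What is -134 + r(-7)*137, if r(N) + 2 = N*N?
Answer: 6305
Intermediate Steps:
r(N) = -2 + N**2 (r(N) = -2 + N*N = -2 + N**2)
-134 + r(-7)*137 = -134 + (-2 + (-7)**2)*137 = -134 + (-2 + 49)*137 = -134 + 47*137 = -134 + 6439 = 6305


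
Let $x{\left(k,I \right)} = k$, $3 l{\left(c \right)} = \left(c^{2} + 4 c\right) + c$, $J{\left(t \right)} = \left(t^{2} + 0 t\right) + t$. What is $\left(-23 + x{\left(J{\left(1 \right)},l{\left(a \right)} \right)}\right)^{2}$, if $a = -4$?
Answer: $441$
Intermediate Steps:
$J{\left(t \right)} = t + t^{2}$ ($J{\left(t \right)} = \left(t^{2} + 0\right) + t = t^{2} + t = t + t^{2}$)
$l{\left(c \right)} = \frac{c^{2}}{3} + \frac{5 c}{3}$ ($l{\left(c \right)} = \frac{\left(c^{2} + 4 c\right) + c}{3} = \frac{c^{2} + 5 c}{3} = \frac{c^{2}}{3} + \frac{5 c}{3}$)
$\left(-23 + x{\left(J{\left(1 \right)},l{\left(a \right)} \right)}\right)^{2} = \left(-23 + 1 \left(1 + 1\right)\right)^{2} = \left(-23 + 1 \cdot 2\right)^{2} = \left(-23 + 2\right)^{2} = \left(-21\right)^{2} = 441$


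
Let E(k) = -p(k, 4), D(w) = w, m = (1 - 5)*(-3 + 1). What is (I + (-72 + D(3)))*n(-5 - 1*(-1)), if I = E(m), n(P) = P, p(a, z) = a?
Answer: 308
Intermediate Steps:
m = 8 (m = -4*(-2) = 8)
E(k) = -k
I = -8 (I = -1*8 = -8)
(I + (-72 + D(3)))*n(-5 - 1*(-1)) = (-8 + (-72 + 3))*(-5 - 1*(-1)) = (-8 - 69)*(-5 + 1) = -77*(-4) = 308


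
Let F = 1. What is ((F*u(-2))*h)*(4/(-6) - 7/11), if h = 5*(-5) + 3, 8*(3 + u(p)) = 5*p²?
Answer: -43/3 ≈ -14.333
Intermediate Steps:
u(p) = -3 + 5*p²/8 (u(p) = -3 + (5*p²)/8 = -3 + 5*p²/8)
h = -22 (h = -25 + 3 = -22)
((F*u(-2))*h)*(4/(-6) - 7/11) = ((1*(-3 + (5/8)*(-2)²))*(-22))*(4/(-6) - 7/11) = ((1*(-3 + (5/8)*4))*(-22))*(4*(-⅙) - 7*1/11) = ((1*(-3 + 5/2))*(-22))*(-⅔ - 7/11) = ((1*(-½))*(-22))*(-43/33) = -½*(-22)*(-43/33) = 11*(-43/33) = -43/3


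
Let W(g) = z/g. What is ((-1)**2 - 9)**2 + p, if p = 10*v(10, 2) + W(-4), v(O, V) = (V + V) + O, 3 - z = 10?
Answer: 823/4 ≈ 205.75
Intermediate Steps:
z = -7 (z = 3 - 1*10 = 3 - 10 = -7)
W(g) = -7/g
v(O, V) = O + 2*V (v(O, V) = 2*V + O = O + 2*V)
p = 567/4 (p = 10*(10 + 2*2) - 7/(-4) = 10*(10 + 4) - 7*(-1/4) = 10*14 + 7/4 = 140 + 7/4 = 567/4 ≈ 141.75)
((-1)**2 - 9)**2 + p = ((-1)**2 - 9)**2 + 567/4 = (1 - 9)**2 + 567/4 = (-8)**2 + 567/4 = 64 + 567/4 = 823/4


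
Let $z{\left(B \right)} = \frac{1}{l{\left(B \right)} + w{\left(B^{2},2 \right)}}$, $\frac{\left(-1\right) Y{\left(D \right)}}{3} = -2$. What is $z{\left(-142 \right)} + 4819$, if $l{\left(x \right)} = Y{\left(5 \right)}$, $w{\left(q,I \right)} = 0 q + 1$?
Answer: $\frac{33734}{7} \approx 4819.1$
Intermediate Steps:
$Y{\left(D \right)} = 6$ ($Y{\left(D \right)} = \left(-3\right) \left(-2\right) = 6$)
$w{\left(q,I \right)} = 1$ ($w{\left(q,I \right)} = 0 + 1 = 1$)
$l{\left(x \right)} = 6$
$z{\left(B \right)} = \frac{1}{7}$ ($z{\left(B \right)} = \frac{1}{6 + 1} = \frac{1}{7}$)
$z{\left(-142 \right)} + 4819 = \frac{1}{7} + 4819 = \frac{33734}{7}$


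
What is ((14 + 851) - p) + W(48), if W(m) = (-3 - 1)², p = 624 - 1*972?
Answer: 1229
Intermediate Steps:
p = -348 (p = 624 - 972 = -348)
W(m) = 16 (W(m) = (-4)² = 16)
((14 + 851) - p) + W(48) = ((14 + 851) - 1*(-348)) + 16 = (865 + 348) + 16 = 1213 + 16 = 1229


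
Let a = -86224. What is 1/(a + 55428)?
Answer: -1/30796 ≈ -3.2472e-5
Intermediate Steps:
1/(a + 55428) = 1/(-86224 + 55428) = 1/(-30796) = -1/30796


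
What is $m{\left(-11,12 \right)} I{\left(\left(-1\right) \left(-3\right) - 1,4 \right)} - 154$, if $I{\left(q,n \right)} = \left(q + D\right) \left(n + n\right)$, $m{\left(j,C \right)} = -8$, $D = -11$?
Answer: $422$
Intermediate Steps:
$I{\left(q,n \right)} = 2 n \left(-11 + q\right)$ ($I{\left(q,n \right)} = \left(q - 11\right) \left(n + n\right) = \left(-11 + q\right) 2 n = 2 n \left(-11 + q\right)$)
$m{\left(-11,12 \right)} I{\left(\left(-1\right) \left(-3\right) - 1,4 \right)} - 154 = - 8 \cdot 2 \cdot 4 \left(-11 - -2\right) - 154 = - 8 \cdot 2 \cdot 4 \left(-11 + \left(3 - 1\right)\right) - 154 = - 8 \cdot 2 \cdot 4 \left(-11 + 2\right) - 154 = - 8 \cdot 2 \cdot 4 \left(-9\right) - 154 = \left(-8\right) \left(-72\right) - 154 = 576 - 154 = 422$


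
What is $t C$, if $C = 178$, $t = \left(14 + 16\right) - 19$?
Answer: $1958$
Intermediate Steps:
$t = 11$ ($t = 30 - 19 = 11$)
$t C = 11 \cdot 178 = 1958$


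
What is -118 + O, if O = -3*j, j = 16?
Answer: -166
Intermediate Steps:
O = -48 (O = -3*16 = -48)
-118 + O = -118 - 48 = -166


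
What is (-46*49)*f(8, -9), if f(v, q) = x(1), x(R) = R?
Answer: -2254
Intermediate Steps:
f(v, q) = 1
(-46*49)*f(8, -9) = -46*49*1 = -2254*1 = -2254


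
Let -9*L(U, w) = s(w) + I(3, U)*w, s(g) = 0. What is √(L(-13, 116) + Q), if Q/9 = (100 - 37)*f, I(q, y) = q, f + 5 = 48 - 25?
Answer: √91506/3 ≈ 100.83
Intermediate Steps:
f = 18 (f = -5 + (48 - 25) = -5 + 23 = 18)
Q = 10206 (Q = 9*((100 - 37)*18) = 9*(63*18) = 9*1134 = 10206)
L(U, w) = -w/3 (L(U, w) = -(0 + 3*w)/9 = -w/3)
√(L(-13, 116) + Q) = √(-⅓*116 + 10206) = √(-116/3 + 10206) = √(30502/3) = √91506/3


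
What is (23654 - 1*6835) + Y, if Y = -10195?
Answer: 6624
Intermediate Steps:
(23654 - 1*6835) + Y = (23654 - 1*6835) - 10195 = (23654 - 6835) - 10195 = 16819 - 10195 = 6624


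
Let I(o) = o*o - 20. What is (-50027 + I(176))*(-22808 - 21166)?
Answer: 838628154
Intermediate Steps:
I(o) = -20 + o² (I(o) = o² - 20 = -20 + o²)
(-50027 + I(176))*(-22808 - 21166) = (-50027 + (-20 + 176²))*(-22808 - 21166) = (-50027 + (-20 + 30976))*(-43974) = (-50027 + 30956)*(-43974) = -19071*(-43974) = 838628154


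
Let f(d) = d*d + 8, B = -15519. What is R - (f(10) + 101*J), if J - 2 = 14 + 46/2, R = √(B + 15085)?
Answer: -4047 + I*√434 ≈ -4047.0 + 20.833*I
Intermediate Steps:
R = I*√434 (R = √(-15519 + 15085) = √(-434) = I*√434 ≈ 20.833*I)
f(d) = 8 + d² (f(d) = d² + 8 = 8 + d²)
J = 39 (J = 2 + (14 + 46/2) = 2 + (14 + 46*(½)) = 2 + (14 + 23) = 2 + 37 = 39)
R - (f(10) + 101*J) = I*√434 - ((8 + 10²) + 101*39) = I*√434 - ((8 + 100) + 3939) = I*√434 - (108 + 3939) = I*√434 - 1*4047 = I*√434 - 4047 = -4047 + I*√434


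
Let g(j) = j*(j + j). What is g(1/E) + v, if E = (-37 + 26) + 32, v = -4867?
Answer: -2146345/441 ≈ -4867.0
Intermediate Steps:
E = 21 (E = -11 + 32 = 21)
g(j) = 2*j² (g(j) = j*(2*j) = 2*j²)
g(1/E) + v = 2*(1/21)² - 4867 = 2*(1/441) - 4867 = 2/441 - 4867 = -2146345/441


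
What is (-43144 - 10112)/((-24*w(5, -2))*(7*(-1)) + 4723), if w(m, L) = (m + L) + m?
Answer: -53256/6067 ≈ -8.7780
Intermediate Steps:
w(m, L) = L + 2*m (w(m, L) = (L + m) + m = L + 2*m)
(-43144 - 10112)/((-24*w(5, -2))*(7*(-1)) + 4723) = (-43144 - 10112)/((-24*(-2 + 2*5))*(7*(-1)) + 4723) = -53256/(-24*(-2 + 10)*(-7) + 4723) = -53256/(-24*8*(-7) + 4723) = -53256/(-192*(-7) + 4723) = -53256/(1344 + 4723) = -53256/6067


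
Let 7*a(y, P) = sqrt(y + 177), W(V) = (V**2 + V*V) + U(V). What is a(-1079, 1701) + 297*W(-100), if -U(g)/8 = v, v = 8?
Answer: 5920992 + I*sqrt(902)/7 ≈ 5.921e+6 + 4.2905*I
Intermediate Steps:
U(g) = -64 (U(g) = -8*8 = -64)
W(V) = -64 + 2*V**2 (W(V) = (V**2 + V*V) - 64 = (V**2 + V**2) - 64 = 2*V**2 - 64 = -64 + 2*V**2)
a(y, P) = sqrt(177 + y)/7 (a(y, P) = sqrt(y + 177)/7 = sqrt(177 + y)/7)
a(-1079, 1701) + 297*W(-100) = sqrt(177 - 1079)/7 + 297*(-64 + 2*(-100)**2) = sqrt(-902)/7 + 297*(-64 + 2*10000) = (I*sqrt(902))/7 + 297*(-64 + 20000) = I*sqrt(902)/7 + 297*19936 = I*sqrt(902)/7 + 5920992 = 5920992 + I*sqrt(902)/7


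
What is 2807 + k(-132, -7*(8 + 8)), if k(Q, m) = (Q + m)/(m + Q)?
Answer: 2808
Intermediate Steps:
k(Q, m) = 1 (k(Q, m) = (Q + m)/(Q + m) = 1)
2807 + k(-132, -7*(8 + 8)) = 2807 + 1 = 2808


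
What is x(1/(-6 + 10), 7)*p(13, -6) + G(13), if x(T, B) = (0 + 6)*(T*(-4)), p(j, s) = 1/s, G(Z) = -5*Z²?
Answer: -844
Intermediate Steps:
x(T, B) = -24*T (x(T, B) = 6*(-4*T) = -24*T)
x(1/(-6 + 10), 7)*p(13, -6) + G(13) = -24/(-6 + 10)/(-6) - 5*13² = -24/4*(-⅙) - 5*169 = -24*¼*(-⅙) - 845 = -6*(-⅙) - 845 = 1 - 845 = -844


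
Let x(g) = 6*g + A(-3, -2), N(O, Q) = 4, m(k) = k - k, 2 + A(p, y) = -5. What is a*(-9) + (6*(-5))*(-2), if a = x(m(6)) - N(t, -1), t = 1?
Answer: 159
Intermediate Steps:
A(p, y) = -7 (A(p, y) = -2 - 5 = -7)
m(k) = 0
x(g) = -7 + 6*g (x(g) = 6*g - 7 = -7 + 6*g)
a = -11 (a = (-7 + 6*0) - 1*4 = (-7 + 0) - 4 = -7 - 4 = -11)
a*(-9) + (6*(-5))*(-2) = -11*(-9) + (6*(-5))*(-2) = 99 - 30*(-2) = 99 + 60 = 159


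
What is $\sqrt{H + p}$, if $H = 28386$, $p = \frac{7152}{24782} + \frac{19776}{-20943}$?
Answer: $\frac{\sqrt{212393957256708751290}}{86501571} \approx 168.48$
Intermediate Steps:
$p = - \frac{56717416}{86501571}$ ($p = 7152 \cdot \frac{1}{24782} + 19776 \left(- \frac{1}{20943}\right) = \frac{3576}{12391} - \frac{6592}{6981} = - \frac{56717416}{86501571} \approx -0.65568$)
$\sqrt{H + p} = \sqrt{28386 - \frac{56717416}{86501571}} = \sqrt{\frac{2455376876990}{86501571}} = \frac{\sqrt{212393957256708751290}}{86501571}$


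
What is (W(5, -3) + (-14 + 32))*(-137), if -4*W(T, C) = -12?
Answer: -2877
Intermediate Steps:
W(T, C) = 3 (W(T, C) = -1/4*(-12) = 3)
(W(5, -3) + (-14 + 32))*(-137) = (3 + (-14 + 32))*(-137) = (3 + 18)*(-137) = 21*(-137) = -2877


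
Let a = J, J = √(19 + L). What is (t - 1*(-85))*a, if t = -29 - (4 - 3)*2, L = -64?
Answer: 162*I*√5 ≈ 362.24*I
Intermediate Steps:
t = -31 (t = -29 - 2 = -31)
J = 3*I*√5 (J = √(19 - 64) = √(-45) = 3*I*√5 ≈ 6.7082*I)
a = 3*I*√5 ≈ 6.7082*I
(t - 1*(-85))*a = (-31 - 1*(-85))*(3*I*√5) = (-31 + 85)*(3*I*√5) = 54*(3*I*√5) = 162*I*√5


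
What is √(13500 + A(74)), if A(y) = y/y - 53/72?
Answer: √1944038/12 ≈ 116.19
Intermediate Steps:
A(y) = 19/72 (A(y) = 1 - 53*1/72 = 1 - 53/72 = 19/72)
√(13500 + A(74)) = √(13500 + 19/72) = √(972019/72) = √1944038/12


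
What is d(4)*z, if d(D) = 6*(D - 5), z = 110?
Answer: -660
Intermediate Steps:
d(D) = -30 + 6*D (d(D) = 6*(-5 + D) = -30 + 6*D)
d(4)*z = (-30 + 6*4)*110 = (-30 + 24)*110 = -6*110 = -660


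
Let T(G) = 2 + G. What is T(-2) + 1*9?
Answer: 9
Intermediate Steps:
T(-2) + 1*9 = (2 - 2) + 1*9 = 0 + 9 = 9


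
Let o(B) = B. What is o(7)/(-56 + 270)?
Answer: 7/214 ≈ 0.032710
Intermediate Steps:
o(7)/(-56 + 270) = 7/(-56 + 270) = 7/214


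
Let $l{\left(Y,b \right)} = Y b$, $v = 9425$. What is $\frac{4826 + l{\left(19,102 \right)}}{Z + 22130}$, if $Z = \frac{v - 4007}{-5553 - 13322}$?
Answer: $\frac{31917625}{104424583} \approx 0.30565$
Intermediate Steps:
$Z = - \frac{5418}{18875}$ ($Z = \frac{9425 - 4007}{-5553 - 13322} = \frac{5418}{-18875} = 5418 \left(- \frac{1}{18875}\right) = - \frac{5418}{18875} \approx -0.28705$)
$\frac{4826 + l{\left(19,102 \right)}}{Z + 22130} = \frac{4826 + 19 \cdot 102}{- \frac{5418}{18875} + 22130} = \frac{4826 + 1938}{\frac{417698332}{18875}} = 6764 \cdot \frac{18875}{417698332} = \frac{31917625}{104424583}$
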